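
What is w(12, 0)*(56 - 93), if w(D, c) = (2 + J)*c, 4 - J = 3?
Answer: 0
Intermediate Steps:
J = 1 (J = 4 - 1*3 = 4 - 3 = 1)
w(D, c) = 3*c (w(D, c) = (2 + 1)*c = 3*c)
w(12, 0)*(56 - 93) = (3*0)*(56 - 93) = 0*(-37) = 0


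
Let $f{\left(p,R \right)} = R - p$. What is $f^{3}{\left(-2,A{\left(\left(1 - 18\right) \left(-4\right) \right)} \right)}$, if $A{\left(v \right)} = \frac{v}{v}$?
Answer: $27$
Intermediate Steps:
$A{\left(v \right)} = 1$
$f^{3}{\left(-2,A{\left(\left(1 - 18\right) \left(-4\right) \right)} \right)} = \left(1 - -2\right)^{3} = \left(1 + 2\right)^{3} = 3^{3} = 27$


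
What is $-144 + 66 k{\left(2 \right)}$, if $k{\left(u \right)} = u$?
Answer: $-12$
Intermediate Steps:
$-144 + 66 k{\left(2 \right)} = -144 + 66 \cdot 2 = -144 + 132 = -12$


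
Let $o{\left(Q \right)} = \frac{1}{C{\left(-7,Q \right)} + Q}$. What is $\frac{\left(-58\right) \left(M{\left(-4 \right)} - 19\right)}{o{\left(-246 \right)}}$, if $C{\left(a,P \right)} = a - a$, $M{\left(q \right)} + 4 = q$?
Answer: $-385236$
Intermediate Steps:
$M{\left(q \right)} = -4 + q$
$C{\left(a,P \right)} = 0$
$o{\left(Q \right)} = \frac{1}{Q}$ ($o{\left(Q \right)} = \frac{1}{0 + Q} = \frac{1}{Q}$)
$\frac{\left(-58\right) \left(M{\left(-4 \right)} - 19\right)}{o{\left(-246 \right)}} = \frac{\left(-58\right) \left(\left(-4 - 4\right) - 19\right)}{\frac{1}{-246}} = \frac{\left(-58\right) \left(-8 - 19\right)}{- \frac{1}{246}} = \left(-58\right) \left(-27\right) \left(-246\right) = 1566 \left(-246\right) = -385236$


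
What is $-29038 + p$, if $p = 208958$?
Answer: $179920$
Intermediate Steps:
$-29038 + p = -29038 + 208958 = 179920$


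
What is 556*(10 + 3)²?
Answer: 93964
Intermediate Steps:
556*(10 + 3)² = 556*13² = 556*169 = 93964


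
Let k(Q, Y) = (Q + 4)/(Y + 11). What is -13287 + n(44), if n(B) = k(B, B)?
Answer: -730737/55 ≈ -13286.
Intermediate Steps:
k(Q, Y) = (4 + Q)/(11 + Y)
n(B) = (4 + B)/(11 + B)
-13287 + n(44) = -13287 + (4 + 44)/(11 + 44) = -13287 + 48/55 = -730737/55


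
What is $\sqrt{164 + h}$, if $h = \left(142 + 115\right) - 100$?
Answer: $\sqrt{321} \approx 17.916$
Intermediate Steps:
$h = 157$ ($h = 257 - 100 = 157$)
$\sqrt{164 + h} = \sqrt{164 + 157} = \sqrt{321}$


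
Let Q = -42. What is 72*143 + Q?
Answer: 10254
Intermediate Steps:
72*143 + Q = 72*143 - 42 = 10296 - 42 = 10254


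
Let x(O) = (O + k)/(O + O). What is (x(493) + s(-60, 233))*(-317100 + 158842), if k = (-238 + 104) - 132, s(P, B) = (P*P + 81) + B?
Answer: -305392915599/493 ≈ -6.1946e+8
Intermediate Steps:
s(P, B) = 81 + B + P**2 (s(P, B) = (P**2 + 81) + B = (81 + P**2) + B = 81 + B + P**2)
k = -266 (k = -134 - 132 = -266)
x(O) = (-266 + O)/(2*O) (x(O) = (O - 266)/(O + O) = (-266 + O)/((2*O)) = (-266 + O)*(1/(2*O)) = (-266 + O)/(2*O))
(x(493) + s(-60, 233))*(-317100 + 158842) = ((1/2)*(-266 + 493)/493 + (81 + 233 + (-60)**2))*(-317100 + 158842) = ((1/2)*(1/493)*227 + (81 + 233 + 3600))*(-158258) = (227/986 + 3914)*(-158258) = (3859431/986)*(-158258) = -305392915599/493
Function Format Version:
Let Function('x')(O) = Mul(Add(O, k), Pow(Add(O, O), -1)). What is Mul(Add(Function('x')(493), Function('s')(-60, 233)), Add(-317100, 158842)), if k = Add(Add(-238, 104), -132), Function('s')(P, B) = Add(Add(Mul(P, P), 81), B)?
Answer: Rational(-305392915599, 493) ≈ -6.1946e+8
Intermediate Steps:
Function('s')(P, B) = Add(81, B, Pow(P, 2)) (Function('s')(P, B) = Add(Add(Pow(P, 2), 81), B) = Add(Add(81, Pow(P, 2)), B) = Add(81, B, Pow(P, 2)))
k = -266 (k = Add(-134, -132) = -266)
Function('x')(O) = Mul(Rational(1, 2), Pow(O, -1), Add(-266, O)) (Function('x')(O) = Mul(Add(O, -266), Pow(Add(O, O), -1)) = Mul(Add(-266, O), Pow(Mul(2, O), -1)) = Mul(Add(-266, O), Mul(Rational(1, 2), Pow(O, -1))) = Mul(Rational(1, 2), Pow(O, -1), Add(-266, O)))
Mul(Add(Function('x')(493), Function('s')(-60, 233)), Add(-317100, 158842)) = Mul(Add(Mul(Rational(1, 2), Pow(493, -1), Add(-266, 493)), Add(81, 233, Pow(-60, 2))), Add(-317100, 158842)) = Mul(Add(Mul(Rational(1, 2), Rational(1, 493), 227), Add(81, 233, 3600)), -158258) = Mul(Add(Rational(227, 986), 3914), -158258) = Mul(Rational(3859431, 986), -158258) = Rational(-305392915599, 493)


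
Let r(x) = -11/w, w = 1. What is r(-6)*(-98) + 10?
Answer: 1088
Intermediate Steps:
r(x) = -11 (r(x) = -11/1 = -11*1 = -11)
r(-6)*(-98) + 10 = -11*(-98) + 10 = 1078 + 10 = 1088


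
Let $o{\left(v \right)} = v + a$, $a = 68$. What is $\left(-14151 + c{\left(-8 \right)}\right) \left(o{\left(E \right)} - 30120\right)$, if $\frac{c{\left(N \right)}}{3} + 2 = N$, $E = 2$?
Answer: $426139050$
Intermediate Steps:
$c{\left(N \right)} = -6 + 3 N$
$o{\left(v \right)} = 68 + v$ ($o{\left(v \right)} = v + 68 = 68 + v$)
$\left(-14151 + c{\left(-8 \right)}\right) \left(o{\left(E \right)} - 30120\right) = \left(-14151 + \left(-6 + 3 \left(-8\right)\right)\right) \left(\left(68 + 2\right) - 30120\right) = \left(-14151 - 30\right) \left(70 - 30120\right) = \left(-14151 - 30\right) \left(-30050\right) = \left(-14181\right) \left(-30050\right) = 426139050$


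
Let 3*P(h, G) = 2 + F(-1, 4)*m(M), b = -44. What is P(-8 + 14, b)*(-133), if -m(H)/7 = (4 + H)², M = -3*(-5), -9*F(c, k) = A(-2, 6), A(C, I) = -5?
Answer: 1678061/27 ≈ 62150.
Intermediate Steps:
F(c, k) = 5/9 (F(c, k) = -⅑*(-5) = 5/9)
M = 15
m(H) = -7*(4 + H)²
P(h, G) = -12617/27 (P(h, G) = (2 + 5*(-7*(4 + 15)²)/9)/3 = (2 + 5*(-7*19²)/9)/3 = (2 + 5*(-7*361)/9)/3 = (2 + (5/9)*(-2527))/3 = (2 - 12635/9)/3 = (⅓)*(-12617/9) = -12617/27)
P(-8 + 14, b)*(-133) = -12617/27*(-133) = 1678061/27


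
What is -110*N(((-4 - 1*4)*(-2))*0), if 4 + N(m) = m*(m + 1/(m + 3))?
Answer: 440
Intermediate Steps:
N(m) = -4 + m*(m + 1/(3 + m)) (N(m) = -4 + m*(m + 1/(m + 3)) = -4 + m*(m + 1/(3 + m)))
-110*N(((-4 - 1*4)*(-2))*0) = -110*(-12 + (((-4 - 1*4)*(-2))*0)³ - 3*(-4 - 1*4)*(-2)*0 + 3*(((-4 - 1*4)*(-2))*0)²)/(3 + ((-4 - 1*4)*(-2))*0) = -110*(-12 + (((-4 - 4)*(-2))*0)³ - 3*(-4 - 4)*(-2)*0 + 3*(((-4 - 4)*(-2))*0)²)/(3 + ((-4 - 4)*(-2))*0) = -110*(-12 + (-8*(-2)*0)³ - 3*(-8*(-2))*0 + 3*(-8*(-2)*0)²)/(3 - 8*(-2)*0) = -110*(-12 + (16*0)³ - 48*0 + 3*(16*0)²)/(3 + 16*0) = -110*(-12 + 0³ - 3*0 + 3*0²)/(3 + 0) = -110*(-12 + 0 + 0 + 3*0)/3 = -110*(-12 + 0 + 0 + 0)/3 = -110*(-12)/3 = -110*(-4) = 440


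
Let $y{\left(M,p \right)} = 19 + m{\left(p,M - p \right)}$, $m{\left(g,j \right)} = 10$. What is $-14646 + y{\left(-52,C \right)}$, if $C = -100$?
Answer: $-14617$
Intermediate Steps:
$y{\left(M,p \right)} = 29$ ($y{\left(M,p \right)} = 19 + 10 = 29$)
$-14646 + y{\left(-52,C \right)} = -14646 + 29 = -14617$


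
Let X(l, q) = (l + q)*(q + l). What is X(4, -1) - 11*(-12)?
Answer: 141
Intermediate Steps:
X(l, q) = (l + q)² (X(l, q) = (l + q)*(l + q) = (l + q)²)
X(4, -1) - 11*(-12) = (4 - 1)² - 11*(-12) = 3² + 132 = 9 + 132 = 141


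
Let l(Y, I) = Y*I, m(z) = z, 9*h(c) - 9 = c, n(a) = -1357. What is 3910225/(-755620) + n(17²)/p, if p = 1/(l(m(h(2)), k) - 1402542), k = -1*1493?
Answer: 2592008032869263/1360116 ≈ 1.9057e+9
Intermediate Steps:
h(c) = 1 + c/9
k = -1493
l(Y, I) = I*Y
p = -9/12639301 (p = 1/(-1493*(1 + (⅑)*2) - 1402542) = 1/(-1493*(1 + 2/9) - 1402542) = 1/(-1493*11/9 - 1402542) = 1/(-16423/9 - 1402542) = 1/(-12639301/9) = -9/12639301 ≈ -7.1206e-7)
3910225/(-755620) + n(17²)/p = 3910225/(-755620) - 1357/(-9/12639301) = 3910225*(-1/755620) - 1357*(-12639301/9) = -782045/151124 + 17151531457/9 = 2592008032869263/1360116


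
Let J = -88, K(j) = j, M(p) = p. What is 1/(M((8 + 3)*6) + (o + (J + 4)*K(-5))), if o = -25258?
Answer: -1/24772 ≈ -4.0368e-5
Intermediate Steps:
1/(M((8 + 3)*6) + (o + (J + 4)*K(-5))) = 1/((8 + 3)*6 + (-25258 + (-88 + 4)*(-5))) = 1/(11*6 + (-25258 - 84*(-5))) = 1/(66 + (-25258 + 420)) = 1/(66 - 24838) = 1/(-24772) = -1/24772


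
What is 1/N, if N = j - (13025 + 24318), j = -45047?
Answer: -1/82390 ≈ -1.2137e-5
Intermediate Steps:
N = -82390 (N = -45047 - (13025 + 24318) = -45047 - 1*37343 = -45047 - 37343 = -82390)
1/N = 1/(-82390) = -1/82390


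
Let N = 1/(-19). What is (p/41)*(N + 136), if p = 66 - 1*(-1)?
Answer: 4221/19 ≈ 222.16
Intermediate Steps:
p = 67 (p = 66 + 1 = 67)
N = -1/19 ≈ -0.052632
(p/41)*(N + 136) = (67/41)*(-1/19 + 136) = (67*(1/41))*(2583/19) = (67/41)*(2583/19) = 4221/19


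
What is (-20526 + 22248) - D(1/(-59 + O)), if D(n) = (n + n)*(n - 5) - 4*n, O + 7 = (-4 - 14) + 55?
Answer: 1447794/841 ≈ 1721.5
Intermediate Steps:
O = 30 (O = -7 + ((-4 - 14) + 55) = -7 + (-18 + 55) = -7 + 37 = 30)
D(n) = -4*n + 2*n*(-5 + n) (D(n) = (2*n)*(-5 + n) - 4*n = 2*n*(-5 + n) - 4*n = -4*n + 2*n*(-5 + n))
(-20526 + 22248) - D(1/(-59 + O)) = (-20526 + 22248) - 2*(-7 + 1/(-59 + 30))/(-59 + 30) = 1722 - 2*(-7 + 1/(-29))/(-29) = 1722 - 2*(-1)*(-7 - 1/29)/29 = 1722 - 2*(-1)*(-204)/(29*29) = 1722 - 1*408/841 = 1722 - 408/841 = 1447794/841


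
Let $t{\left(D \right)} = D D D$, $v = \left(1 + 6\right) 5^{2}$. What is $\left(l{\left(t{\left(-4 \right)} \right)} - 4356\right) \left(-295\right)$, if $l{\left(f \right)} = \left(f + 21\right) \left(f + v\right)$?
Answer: $2693055$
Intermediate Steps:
$v = 175$ ($v = 7 \cdot 25 = 175$)
$t{\left(D \right)} = D^{3}$ ($t{\left(D \right)} = D^{2} D = D^{3}$)
$l{\left(f \right)} = \left(21 + f\right) \left(175 + f\right)$ ($l{\left(f \right)} = \left(f + 21\right) \left(f + 175\right) = \left(21 + f\right) \left(175 + f\right)$)
$\left(l{\left(t{\left(-4 \right)} \right)} - 4356\right) \left(-295\right) = \left(\left(3675 + \left(\left(-4\right)^{3}\right)^{2} + 196 \left(-4\right)^{3}\right) - 4356\right) \left(-295\right) = \left(\left(3675 + \left(-64\right)^{2} + 196 \left(-64\right)\right) - 4356\right) \left(-295\right) = \left(\left(3675 + 4096 - 12544\right) - 4356\right) \left(-295\right) = \left(-4773 - 4356\right) \left(-295\right) = \left(-9129\right) \left(-295\right) = 2693055$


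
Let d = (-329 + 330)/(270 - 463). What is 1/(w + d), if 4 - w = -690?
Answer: 193/133941 ≈ 0.0014409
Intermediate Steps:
w = 694 (w = 4 - 1*(-690) = 4 + 690 = 694)
d = -1/193 (d = 1/(-193) = 1*(-1/193) = -1/193 ≈ -0.0051813)
1/(w + d) = 1/(694 - 1/193) = 1/(133941/193) = 193/133941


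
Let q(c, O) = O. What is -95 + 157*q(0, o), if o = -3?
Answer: -566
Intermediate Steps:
-95 + 157*q(0, o) = -95 + 157*(-3) = -95 - 471 = -566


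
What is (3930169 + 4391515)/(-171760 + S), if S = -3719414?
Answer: -594406/277941 ≈ -2.1386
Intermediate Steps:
(3930169 + 4391515)/(-171760 + S) = (3930169 + 4391515)/(-171760 - 3719414) = 8321684/(-3891174) = 8321684*(-1/3891174) = -594406/277941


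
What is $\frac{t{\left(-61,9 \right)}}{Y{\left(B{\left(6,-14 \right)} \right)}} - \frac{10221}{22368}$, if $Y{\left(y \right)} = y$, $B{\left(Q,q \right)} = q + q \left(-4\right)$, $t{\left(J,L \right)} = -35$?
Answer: $- \frac{28861}{22368} \approx -1.2903$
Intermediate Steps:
$B{\left(Q,q \right)} = - 3 q$ ($B{\left(Q,q \right)} = q - 4 q = - 3 q$)
$\frac{t{\left(-61,9 \right)}}{Y{\left(B{\left(6,-14 \right)} \right)}} - \frac{10221}{22368} = - \frac{35}{\left(-3\right) \left(-14\right)} - \frac{10221}{22368} = - \frac{35}{42} - \frac{3407}{7456} = \left(-35\right) \frac{1}{42} - \frac{3407}{7456} = - \frac{5}{6} - \frac{3407}{7456} = - \frac{28861}{22368}$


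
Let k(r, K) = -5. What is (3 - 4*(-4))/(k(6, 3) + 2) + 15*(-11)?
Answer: -514/3 ≈ -171.33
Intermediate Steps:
(3 - 4*(-4))/(k(6, 3) + 2) + 15*(-11) = (3 - 4*(-4))/(-5 + 2) + 15*(-11) = (3 + 16)/(-3) - 165 = 19*(-1/3) - 165 = -19/3 - 165 = -514/3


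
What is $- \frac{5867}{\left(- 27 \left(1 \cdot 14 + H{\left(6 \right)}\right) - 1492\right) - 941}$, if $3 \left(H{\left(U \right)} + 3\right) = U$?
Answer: $\frac{5867}{2784} \approx 2.1074$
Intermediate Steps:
$H{\left(U \right)} = -3 + \frac{U}{3}$
$- \frac{5867}{\left(- 27 \left(1 \cdot 14 + H{\left(6 \right)}\right) - 1492\right) - 941} = - \frac{5867}{\left(- 27 \left(1 \cdot 14 + \left(-3 + \frac{1}{3} \cdot 6\right)\right) - 1492\right) - 941} = - \frac{5867}{\left(- 27 \left(14 + \left(-3 + 2\right)\right) - 1492\right) - 941} = - \frac{5867}{\left(- 27 \left(14 - 1\right) - 1492\right) - 941} = - \frac{5867}{\left(\left(-27\right) 13 - 1492\right) - 941} = - \frac{5867}{\left(-351 - 1492\right) - 941} = - \frac{5867}{-1843 - 941} = - \frac{5867}{-2784} = \left(-5867\right) \left(- \frac{1}{2784}\right) = \frac{5867}{2784}$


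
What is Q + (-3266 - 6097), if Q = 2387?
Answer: -6976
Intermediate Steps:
Q + (-3266 - 6097) = 2387 + (-3266 - 6097) = 2387 - 9363 = -6976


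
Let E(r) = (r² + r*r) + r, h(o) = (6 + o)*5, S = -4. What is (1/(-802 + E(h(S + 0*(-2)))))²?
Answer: 1/350464 ≈ 2.8534e-6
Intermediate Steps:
h(o) = 30 + 5*o
E(r) = r + 2*r² (E(r) = (r² + r²) + r = 2*r² + r = r + 2*r²)
(1/(-802 + E(h(S + 0*(-2)))))² = (1/(-802 + (30 + 5*(-4 + 0*(-2)))*(1 + 2*(30 + 5*(-4 + 0*(-2))))))² = (1/(-802 + (30 + 5*(-4 + 0))*(1 + 2*(30 + 5*(-4 + 0)))))² = (1/(-802 + (30 + 5*(-4))*(1 + 2*(30 + 5*(-4)))))² = (1/(-802 + (30 - 20)*(1 + 2*(30 - 20))))² = (1/(-802 + 10*(1 + 2*10)))² = (1/(-802 + 10*(1 + 20)))² = (1/(-802 + 10*21))² = (1/(-802 + 210))² = (1/(-592))² = (-1/592)² = 1/350464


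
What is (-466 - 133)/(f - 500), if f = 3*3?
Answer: 599/491 ≈ 1.2200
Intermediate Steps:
f = 9
(-466 - 133)/(f - 500) = (-466 - 133)/(9 - 500) = -599/(-491) = -599*(-1/491) = 599/491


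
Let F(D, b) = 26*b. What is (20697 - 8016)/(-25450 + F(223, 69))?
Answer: -12681/23656 ≈ -0.53606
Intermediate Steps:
(20697 - 8016)/(-25450 + F(223, 69)) = (20697 - 8016)/(-25450 + 26*69) = 12681/(-25450 + 1794) = 12681/(-23656) = 12681*(-1/23656) = -12681/23656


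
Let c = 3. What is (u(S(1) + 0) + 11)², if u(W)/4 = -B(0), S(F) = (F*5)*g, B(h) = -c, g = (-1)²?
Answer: 529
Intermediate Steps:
g = 1
B(h) = -3 (B(h) = -1*3 = -3)
S(F) = 5*F (S(F) = (F*5)*1 = (5*F)*1 = 5*F)
u(W) = 12 (u(W) = 4*(-1*(-3)) = 4*3 = 12)
(u(S(1) + 0) + 11)² = (12 + 11)² = 23² = 529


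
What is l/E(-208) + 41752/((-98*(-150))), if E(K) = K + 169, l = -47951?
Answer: 19625223/15925 ≈ 1232.4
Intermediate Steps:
E(K) = 169 + K
l/E(-208) + 41752/((-98*(-150))) = -47951/(169 - 208) + 41752/((-98*(-150))) = -47951/(-39) + 41752/14700 = -47951*(-1/39) + 41752*(1/14700) = 47951/39 + 10438/3675 = 19625223/15925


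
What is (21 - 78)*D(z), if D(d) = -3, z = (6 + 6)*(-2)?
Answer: 171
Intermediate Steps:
z = -24 (z = 12*(-2) = -24)
(21 - 78)*D(z) = (21 - 78)*(-3) = -57*(-3) = 171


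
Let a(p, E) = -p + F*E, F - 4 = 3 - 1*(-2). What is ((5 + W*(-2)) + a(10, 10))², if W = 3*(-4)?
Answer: 11881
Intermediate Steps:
F = 9 (F = 4 + (3 - 1*(-2)) = 4 + (3 + 2) = 4 + 5 = 9)
W = -12
a(p, E) = -p + 9*E
((5 + W*(-2)) + a(10, 10))² = ((5 - 12*(-2)) + (-1*10 + 9*10))² = ((5 + 24) + (-10 + 90))² = (29 + 80)² = 109² = 11881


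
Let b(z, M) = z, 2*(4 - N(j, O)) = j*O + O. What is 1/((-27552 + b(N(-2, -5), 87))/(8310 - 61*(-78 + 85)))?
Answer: -15766/55101 ≈ -0.28613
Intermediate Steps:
N(j, O) = 4 - O/2 - O*j/2 (N(j, O) = 4 - (j*O + O)/2 = 4 - (O*j + O)/2 = 4 - (O + O*j)/2 = 4 + (-O/2 - O*j/2) = 4 - O/2 - O*j/2)
1/((-27552 + b(N(-2, -5), 87))/(8310 - 61*(-78 + 85))) = 1/((-27552 + (4 - ½*(-5) - ½*(-5)*(-2)))/(8310 - 61*(-78 + 85))) = 1/((-27552 + (4 + 5/2 - 5))/(8310 - 61*7)) = 1/((-27552 + 3/2)/(8310 - 427)) = 1/(-55101/2/7883) = 1/(-55101/2*1/7883) = 1/(-55101/15766) = -15766/55101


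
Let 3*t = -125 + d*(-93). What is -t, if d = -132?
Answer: -12151/3 ≈ -4050.3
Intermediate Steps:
t = 12151/3 (t = (-125 - 132*(-93))/3 = (-125 + 12276)/3 = (⅓)*12151 = 12151/3 ≈ 4050.3)
-t = -1*12151/3 = -12151/3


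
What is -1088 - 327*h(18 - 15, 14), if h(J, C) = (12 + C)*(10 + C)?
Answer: -205136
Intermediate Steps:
h(J, C) = (10 + C)*(12 + C)
-1088 - 327*h(18 - 15, 14) = -1088 - 327*(120 + 14² + 22*14) = -1088 - 327*(120 + 196 + 308) = -1088 - 327*624 = -1088 - 204048 = -205136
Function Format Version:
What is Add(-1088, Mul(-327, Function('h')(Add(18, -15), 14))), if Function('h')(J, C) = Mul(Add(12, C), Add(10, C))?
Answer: -205136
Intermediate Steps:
Function('h')(J, C) = Mul(Add(10, C), Add(12, C))
Add(-1088, Mul(-327, Function('h')(Add(18, -15), 14))) = Add(-1088, Mul(-327, Add(120, Pow(14, 2), Mul(22, 14)))) = Add(-1088, Mul(-327, Add(120, 196, 308))) = Add(-1088, Mul(-327, 624)) = Add(-1088, -204048) = -205136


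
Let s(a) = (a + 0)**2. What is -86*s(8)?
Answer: -5504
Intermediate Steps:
s(a) = a**2
-86*s(8) = -86*8**2 = -86*64 = -5504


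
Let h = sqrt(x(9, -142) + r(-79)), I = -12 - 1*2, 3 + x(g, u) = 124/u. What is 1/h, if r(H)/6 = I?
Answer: -I*sqrt(442969)/6239 ≈ -0.10668*I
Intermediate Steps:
x(g, u) = -3 + 124/u
I = -14 (I = -12 - 2 = -14)
r(H) = -84 (r(H) = 6*(-14) = -84)
h = I*sqrt(442969)/71 (h = sqrt((-3 + 124/(-142)) - 84) = sqrt((-3 + 124*(-1/142)) - 84) = sqrt((-3 - 62/71) - 84) = sqrt(-275/71 - 84) = sqrt(-6239/71) = I*sqrt(442969)/71 ≈ 9.3741*I)
1/h = 1/(I*sqrt(442969)/71) = -I*sqrt(442969)/6239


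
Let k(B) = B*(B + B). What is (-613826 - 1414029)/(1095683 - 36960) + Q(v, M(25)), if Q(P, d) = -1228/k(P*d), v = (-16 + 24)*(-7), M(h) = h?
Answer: -1987622927961/1037548540000 ≈ -1.9157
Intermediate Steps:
k(B) = 2*B**2 (k(B) = B*(2*B) = 2*B**2)
v = -56 (v = 8*(-7) = -56)
Q(P, d) = -614/(P**2*d**2) (Q(P, d) = -1228*1/(2*P**2*d**2) = -614/(P**2*d**2))
(-613826 - 1414029)/(1095683 - 36960) + Q(v, M(25)) = (-613826 - 1414029)/(1095683 - 36960) - 614/((-56)**2*25**2) = -2027855/1058723 - 614*1/3136*1/625 = -2027855*1/1058723 - 307/980000 = -2027855/1058723 - 307/980000 = -1987622927961/1037548540000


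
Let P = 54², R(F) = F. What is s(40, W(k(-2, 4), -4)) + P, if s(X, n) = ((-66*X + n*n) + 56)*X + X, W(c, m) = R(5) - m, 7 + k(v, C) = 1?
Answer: -97164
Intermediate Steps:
k(v, C) = -6 (k(v, C) = -7 + 1 = -6)
W(c, m) = 5 - m
P = 2916
s(X, n) = X + X*(56 + n² - 66*X) (s(X, n) = ((-66*X + n²) + 56)*X + X = ((n² - 66*X) + 56)*X + X = (56 + n² - 66*X)*X + X = X*(56 + n² - 66*X) + X = X + X*(56 + n² - 66*X))
s(40, W(k(-2, 4), -4)) + P = 40*(57 + (5 - 1*(-4))² - 66*40) + 2916 = 40*(57 + (5 + 4)² - 2640) + 2916 = 40*(57 + 9² - 2640) + 2916 = 40*(57 + 81 - 2640) + 2916 = 40*(-2502) + 2916 = -100080 + 2916 = -97164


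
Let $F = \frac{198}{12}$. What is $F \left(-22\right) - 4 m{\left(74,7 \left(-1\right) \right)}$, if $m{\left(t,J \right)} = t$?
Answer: $-659$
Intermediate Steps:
$F = \frac{33}{2}$ ($F = 198 \cdot \frac{1}{12} = \frac{33}{2} \approx 16.5$)
$F \left(-22\right) - 4 m{\left(74,7 \left(-1\right) \right)} = \frac{33}{2} \left(-22\right) - 4 \cdot 74 = -363 - 296 = -659$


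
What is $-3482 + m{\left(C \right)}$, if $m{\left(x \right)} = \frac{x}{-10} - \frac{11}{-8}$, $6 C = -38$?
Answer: $- \frac{417599}{120} \approx -3480.0$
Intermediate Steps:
$C = - \frac{19}{3}$ ($C = \frac{1}{6} \left(-38\right) = - \frac{19}{3} \approx -6.3333$)
$m{\left(x \right)} = \frac{11}{8} - \frac{x}{10}$ ($m{\left(x \right)} = x \left(- \frac{1}{10}\right) - - \frac{11}{8} = - \frac{x}{10} + \frac{11}{8} = \frac{11}{8} - \frac{x}{10}$)
$-3482 + m{\left(C \right)} = -3482 + \left(\frac{11}{8} - - \frac{19}{30}\right) = -3482 + \left(\frac{11}{8} + \frac{19}{30}\right) = -3482 + \frac{241}{120} = - \frac{417599}{120}$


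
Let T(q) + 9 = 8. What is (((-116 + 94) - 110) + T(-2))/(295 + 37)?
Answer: -133/332 ≈ -0.40060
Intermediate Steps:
T(q) = -1 (T(q) = -9 + 8 = -1)
(((-116 + 94) - 110) + T(-2))/(295 + 37) = (((-116 + 94) - 110) - 1)/(295 + 37) = ((-22 - 110) - 1)/332 = (-132 - 1)*(1/332) = -133*1/332 = -133/332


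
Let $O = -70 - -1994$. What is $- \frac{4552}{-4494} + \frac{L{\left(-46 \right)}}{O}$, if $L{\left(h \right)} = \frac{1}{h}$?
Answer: $\frac{201432857}{198868488} \approx 1.0129$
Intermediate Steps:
$O = 1924$ ($O = -70 + 1994 = 1924$)
$- \frac{4552}{-4494} + \frac{L{\left(-46 \right)}}{O} = - \frac{4552}{-4494} + \frac{1}{\left(-46\right) 1924} = \left(-4552\right) \left(- \frac{1}{4494}\right) - \frac{1}{88504} = \frac{2276}{2247} - \frac{1}{88504} = \frac{201432857}{198868488}$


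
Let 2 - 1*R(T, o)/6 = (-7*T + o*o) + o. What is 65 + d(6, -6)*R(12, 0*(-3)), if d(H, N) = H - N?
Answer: 6257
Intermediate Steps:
R(T, o) = 12 - 6*o - 6*o² + 42*T (R(T, o) = 12 - 6*((-7*T + o*o) + o) = 12 - 6*((-7*T + o²) + o) = 12 - 6*((o² - 7*T) + o) = 12 - 6*(o + o² - 7*T) = 12 + (-6*o - 6*o² + 42*T) = 12 - 6*o - 6*o² + 42*T)
65 + d(6, -6)*R(12, 0*(-3)) = 65 + (6 - 1*(-6))*(12 - 0*(-3) - 6*(0*(-3))² + 42*12) = 65 + (6 + 6)*(12 - 6*0 - 6*0² + 504) = 65 + 12*(12 + 0 - 6*0 + 504) = 65 + 12*(12 + 0 + 0 + 504) = 65 + 12*516 = 65 + 6192 = 6257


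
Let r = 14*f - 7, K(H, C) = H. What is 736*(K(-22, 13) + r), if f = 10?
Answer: 81696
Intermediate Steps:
r = 133 (r = 14*10 - 7 = 140 - 7 = 133)
736*(K(-22, 13) + r) = 736*(-22 + 133) = 736*111 = 81696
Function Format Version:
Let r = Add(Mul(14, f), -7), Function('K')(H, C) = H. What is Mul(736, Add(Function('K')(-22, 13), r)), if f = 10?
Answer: 81696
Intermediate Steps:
r = 133 (r = Add(Mul(14, 10), -7) = Add(140, -7) = 133)
Mul(736, Add(Function('K')(-22, 13), r)) = Mul(736, Add(-22, 133)) = Mul(736, 111) = 81696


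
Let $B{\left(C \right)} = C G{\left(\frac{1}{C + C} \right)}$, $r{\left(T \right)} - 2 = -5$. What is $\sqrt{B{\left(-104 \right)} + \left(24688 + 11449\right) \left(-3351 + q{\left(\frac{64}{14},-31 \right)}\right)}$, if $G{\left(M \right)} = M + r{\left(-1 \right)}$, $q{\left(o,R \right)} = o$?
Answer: $\frac{15 i \sqrt{105343098}}{14} \approx 10997.0 i$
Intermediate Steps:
$r{\left(T \right)} = -3$ ($r{\left(T \right)} = 2 - 5 = -3$)
$G{\left(M \right)} = -3 + M$ ($G{\left(M \right)} = M - 3 = -3 + M$)
$B{\left(C \right)} = C \left(-3 + \frac{1}{2 C}\right)$ ($B{\left(C \right)} = C \left(-3 + \frac{1}{C + C}\right) = C \left(-3 + \frac{1}{2 C}\right)$)
$\sqrt{B{\left(-104 \right)} + \left(24688 + 11449\right) \left(-3351 + q{\left(\frac{64}{14},-31 \right)}\right)} = \sqrt{\left(\frac{1}{2} - -312\right) + \left(24688 + 11449\right) \left(-3351 + \frac{64}{14}\right)} = \sqrt{\left(\frac{1}{2} + 312\right) + 36137 \left(-3351 + 64 \cdot \frac{1}{14}\right)} = \sqrt{\frac{625}{2} + 36137 \left(-3351 + \frac{32}{7}\right)} = \sqrt{\frac{625}{2} + 36137 \left(- \frac{23425}{7}\right)} = \sqrt{\frac{625}{2} - \frac{846509225}{7}} = \sqrt{- \frac{1693014075}{14}} = \frac{15 i \sqrt{105343098}}{14}$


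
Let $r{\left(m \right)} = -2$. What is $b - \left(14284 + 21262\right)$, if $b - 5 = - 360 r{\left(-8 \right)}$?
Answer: $-34821$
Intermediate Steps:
$b = 725$ ($b = 5 - -720 = 5 + 720 = 725$)
$b - \left(14284 + 21262\right) = 725 - \left(14284 + 21262\right) = 725 - 35546 = -34821$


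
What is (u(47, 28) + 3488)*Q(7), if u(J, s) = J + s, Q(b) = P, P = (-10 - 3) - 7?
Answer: -71260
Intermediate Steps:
P = -20 (P = -13 - 7 = -20)
Q(b) = -20
(u(47, 28) + 3488)*Q(7) = ((47 + 28) + 3488)*(-20) = (75 + 3488)*(-20) = 3563*(-20) = -71260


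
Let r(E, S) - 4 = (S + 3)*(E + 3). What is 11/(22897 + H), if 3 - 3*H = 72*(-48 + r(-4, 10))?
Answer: 1/2206 ≈ 0.00045331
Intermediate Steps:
r(E, S) = 4 + (3 + E)*(3 + S) (r(E, S) = 4 + (S + 3)*(E + 3) = 4 + (3 + S)*(3 + E) = 4 + (3 + E)*(3 + S))
H = 1369 (H = 1 - 24*(-48 + (13 + 3*(-4) + 3*10 - 4*10)) = 1 - 24*(-48 + (13 - 12 + 30 - 40)) = 1 - 24*(-48 - 9) = 1 - 24*(-57) = 1 - ⅓*(-4104) = 1 + 1368 = 1369)
11/(22897 + H) = 11/(22897 + 1369) = 11/24266 = 11*(1/24266) = 1/2206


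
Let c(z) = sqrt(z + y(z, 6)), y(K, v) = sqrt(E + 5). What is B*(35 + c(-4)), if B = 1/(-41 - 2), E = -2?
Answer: -35/43 - I*sqrt(4 - sqrt(3))/43 ≈ -0.81395 - 0.035023*I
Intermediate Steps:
y(K, v) = sqrt(3) (y(K, v) = sqrt(-2 + 5) = sqrt(3))
c(z) = sqrt(z + sqrt(3))
B = -1/43 (B = 1/(-43) = -1/43 ≈ -0.023256)
B*(35 + c(-4)) = -(35 + sqrt(-4 + sqrt(3)))/43 = -35/43 - sqrt(-4 + sqrt(3))/43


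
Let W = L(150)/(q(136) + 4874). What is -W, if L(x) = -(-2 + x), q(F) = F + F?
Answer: 74/2573 ≈ 0.028760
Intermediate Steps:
q(F) = 2*F
L(x) = 2 - x
W = -74/2573 (W = (2 - 1*150)/(2*136 + 4874) = (2 - 150)/(272 + 4874) = -148/5146 = -148*1/5146 = -74/2573 ≈ -0.028760)
-W = -1*(-74/2573) = 74/2573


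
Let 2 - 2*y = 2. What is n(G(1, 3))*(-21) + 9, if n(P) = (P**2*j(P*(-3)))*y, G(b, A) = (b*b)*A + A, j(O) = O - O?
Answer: 9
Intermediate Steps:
j(O) = 0
y = 0 (y = 1 - 1/2*2 = 1 - 1 = 0)
G(b, A) = A + A*b**2 (G(b, A) = b**2*A + A = A*b**2 + A = A + A*b**2)
n(P) = 0 (n(P) = (P**2*0)*0 = 0*0 = 0)
n(G(1, 3))*(-21) + 9 = 0*(-21) + 9 = 0 + 9 = 9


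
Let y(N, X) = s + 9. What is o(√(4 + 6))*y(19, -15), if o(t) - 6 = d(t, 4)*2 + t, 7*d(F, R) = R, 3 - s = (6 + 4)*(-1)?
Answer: 1100/7 + 22*√10 ≈ 226.71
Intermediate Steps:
s = 13 (s = 3 - (6 + 4)*(-1) = 3 - 10*(-1) = 3 - 1*(-10) = 3 + 10 = 13)
d(F, R) = R/7
y(N, X) = 22 (y(N, X) = 13 + 9 = 22)
o(t) = 50/7 + t (o(t) = 6 + (((⅐)*4)*2 + t) = 6 + ((4/7)*2 + t) = 6 + (8/7 + t) = 50/7 + t)
o(√(4 + 6))*y(19, -15) = (50/7 + √(4 + 6))*22 = (50/7 + √10)*22 = 1100/7 + 22*√10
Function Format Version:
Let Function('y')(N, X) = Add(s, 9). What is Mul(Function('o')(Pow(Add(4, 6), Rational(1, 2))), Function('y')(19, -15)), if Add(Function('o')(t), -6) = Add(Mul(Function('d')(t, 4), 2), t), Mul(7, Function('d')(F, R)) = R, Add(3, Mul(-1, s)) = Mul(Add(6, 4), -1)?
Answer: Add(Rational(1100, 7), Mul(22, Pow(10, Rational(1, 2)))) ≈ 226.71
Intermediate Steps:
s = 13 (s = Add(3, Mul(-1, Mul(Add(6, 4), -1))) = Add(3, Mul(-1, Mul(10, -1))) = Add(3, Mul(-1, -10)) = Add(3, 10) = 13)
Function('d')(F, R) = Mul(Rational(1, 7), R)
Function('y')(N, X) = 22 (Function('y')(N, X) = Add(13, 9) = 22)
Function('o')(t) = Add(Rational(50, 7), t) (Function('o')(t) = Add(6, Add(Mul(Mul(Rational(1, 7), 4), 2), t)) = Add(6, Add(Mul(Rational(4, 7), 2), t)) = Add(6, Add(Rational(8, 7), t)) = Add(Rational(50, 7), t))
Mul(Function('o')(Pow(Add(4, 6), Rational(1, 2))), Function('y')(19, -15)) = Mul(Add(Rational(50, 7), Pow(Add(4, 6), Rational(1, 2))), 22) = Mul(Add(Rational(50, 7), Pow(10, Rational(1, 2))), 22) = Add(Rational(1100, 7), Mul(22, Pow(10, Rational(1, 2))))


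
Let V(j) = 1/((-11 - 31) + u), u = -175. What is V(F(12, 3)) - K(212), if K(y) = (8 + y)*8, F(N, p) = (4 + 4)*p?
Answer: -381921/217 ≈ -1760.0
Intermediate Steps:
F(N, p) = 8*p
K(y) = 64 + 8*y
V(j) = -1/217 (V(j) = 1/((-11 - 31) - 175) = 1/(-42 - 175) = 1/(-217) = -1/217)
V(F(12, 3)) - K(212) = -1/217 - (64 + 8*212) = -1/217 - (64 + 1696) = -1/217 - 1*1760 = -1/217 - 1760 = -381921/217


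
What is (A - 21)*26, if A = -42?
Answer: -1638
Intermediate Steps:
(A - 21)*26 = (-42 - 21)*26 = -63*26 = -1638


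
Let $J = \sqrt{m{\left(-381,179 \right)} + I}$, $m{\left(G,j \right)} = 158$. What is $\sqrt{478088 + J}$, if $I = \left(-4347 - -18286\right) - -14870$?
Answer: $\sqrt{478088 + \sqrt{28967}} \approx 691.56$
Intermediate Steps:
$I = 28809$ ($I = \left(-4347 + 18286\right) + 14870 = 13939 + 14870 = 28809$)
$J = \sqrt{28967}$ ($J = \sqrt{158 + 28809} = \sqrt{28967} \approx 170.2$)
$\sqrt{478088 + J} = \sqrt{478088 + \sqrt{28967}}$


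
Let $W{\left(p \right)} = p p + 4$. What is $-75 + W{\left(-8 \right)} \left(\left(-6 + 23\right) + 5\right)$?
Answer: $1421$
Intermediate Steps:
$W{\left(p \right)} = 4 + p^{2}$ ($W{\left(p \right)} = p^{2} + 4 = 4 + p^{2}$)
$-75 + W{\left(-8 \right)} \left(\left(-6 + 23\right) + 5\right) = -75 + \left(4 + \left(-8\right)^{2}\right) \left(\left(-6 + 23\right) + 5\right) = -75 + \left(4 + 64\right) \left(17 + 5\right) = -75 + 68 \cdot 22 = -75 + 1496 = 1421$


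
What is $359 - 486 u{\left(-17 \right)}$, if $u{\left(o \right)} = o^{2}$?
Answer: $-140095$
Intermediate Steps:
$359 - 486 u{\left(-17 \right)} = 359 - 486 \left(-17\right)^{2} = 359 - 140454 = -140095$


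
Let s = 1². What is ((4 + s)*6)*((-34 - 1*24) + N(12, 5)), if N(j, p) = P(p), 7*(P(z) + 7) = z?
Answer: -13500/7 ≈ -1928.6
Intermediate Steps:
s = 1
P(z) = -7 + z/7
N(j, p) = -7 + p/7
((4 + s)*6)*((-34 - 1*24) + N(12, 5)) = ((4 + 1)*6)*((-34 - 1*24) + (-7 + (⅐)*5)) = (5*6)*((-34 - 24) + (-7 + 5/7)) = 30*(-58 - 44/7) = 30*(-450/7) = -13500/7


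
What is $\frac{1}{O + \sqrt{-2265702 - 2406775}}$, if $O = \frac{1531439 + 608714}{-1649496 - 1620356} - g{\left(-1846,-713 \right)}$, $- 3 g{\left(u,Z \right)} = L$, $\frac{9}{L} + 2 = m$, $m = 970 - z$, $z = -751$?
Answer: $- \frac{2291514469592037132}{16402598255069389332001921} - \frac{3510471375086038416 i \sqrt{4672477}}{16402598255069389332001921} \approx -1.397 \cdot 10^{-7} - 0.00046262 i$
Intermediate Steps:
$m = 1721$ ($m = 970 - -751 = 970 + 751 = 1721$)
$L = \frac{1}{191}$ ($L = \frac{9}{-2 + 1721} = \frac{9}{1719} = 9 \cdot \frac{1}{1719} = \frac{1}{191} \approx 0.0052356$)
$g{\left(u,Z \right)} = - \frac{1}{573}$ ($g{\left(u,Z \right)} = \left(- \frac{1}{3}\right) \frac{1}{191} = - \frac{1}{573}$)
$O = - \frac{1223037817}{1873625196}$ ($O = \frac{1531439 + 608714}{-1649496 - 1620356} - - \frac{1}{573} = \frac{2140153}{-3269852} + \frac{1}{573} = 2140153 \left(- \frac{1}{3269852}\right) + \frac{1}{573} = - \frac{2140153}{3269852} + \frac{1}{573} = - \frac{1223037817}{1873625196} \approx -0.65277$)
$\frac{1}{O + \sqrt{-2265702 - 2406775}} = \frac{1}{- \frac{1223037817}{1873625196} + \sqrt{-2265702 - 2406775}} = \frac{1}{- \frac{1223037817}{1873625196} + \sqrt{-4672477}} = \frac{1}{- \frac{1223037817}{1873625196} + i \sqrt{4672477}}$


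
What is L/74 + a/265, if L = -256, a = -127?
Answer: -38619/9805 ≈ -3.9387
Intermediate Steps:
L/74 + a/265 = -256/74 - 127/265 = -256*1/74 - 127*1/265 = -128/37 - 127/265 = -38619/9805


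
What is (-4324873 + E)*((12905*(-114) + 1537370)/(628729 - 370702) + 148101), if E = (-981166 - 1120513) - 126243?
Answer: -83469771215143655/86009 ≈ -9.7048e+11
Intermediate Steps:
E = -2227922 (E = -2101679 - 126243 = -2227922)
(-4324873 + E)*((12905*(-114) + 1537370)/(628729 - 370702) + 148101) = (-4324873 - 2227922)*((12905*(-114) + 1537370)/(628729 - 370702) + 148101) = -6552795*((-1471170 + 1537370)/258027 + 148101) = -6552795*(66200*(1/258027) + 148101) = -6552795*(66200/258027 + 148101) = -6552795*38214122927/258027 = -83469771215143655/86009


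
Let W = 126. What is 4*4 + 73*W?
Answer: 9214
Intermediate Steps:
4*4 + 73*W = 4*4 + 73*126 = 16 + 9198 = 9214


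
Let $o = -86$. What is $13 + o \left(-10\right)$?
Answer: $873$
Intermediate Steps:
$13 + o \left(-10\right) = 13 - -860 = 13 + 860 = 873$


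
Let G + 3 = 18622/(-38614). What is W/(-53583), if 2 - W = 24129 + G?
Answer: 155250919/344842327 ≈ 0.45021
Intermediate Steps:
G = -67232/19307 (G = -3 + 18622/(-38614) = -3 + 18622*(-1/38614) = -3 - 9311/19307 = -67232/19307 ≈ -3.4823)
W = -465752757/19307 (W = 2 - (24129 - 67232/19307) = 2 - 1*465791371/19307 = 2 - 465791371/19307 = -465752757/19307 ≈ -24124.)
W/(-53583) = -465752757/19307/(-53583) = -465752757/19307*(-1/53583) = 155250919/344842327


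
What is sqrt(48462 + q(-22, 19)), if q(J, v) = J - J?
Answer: sqrt(48462) ≈ 220.14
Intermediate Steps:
q(J, v) = 0
sqrt(48462 + q(-22, 19)) = sqrt(48462 + 0) = sqrt(48462)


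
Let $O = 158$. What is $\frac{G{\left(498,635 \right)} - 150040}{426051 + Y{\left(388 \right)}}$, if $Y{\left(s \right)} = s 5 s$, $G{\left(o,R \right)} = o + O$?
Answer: $- \frac{149384}{1178771} \approx -0.12673$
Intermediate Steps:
$G{\left(o,R \right)} = 158 + o$ ($G{\left(o,R \right)} = o + 158 = 158 + o$)
$Y{\left(s \right)} = 5 s^{2}$ ($Y{\left(s \right)} = 5 s s = 5 s^{2}$)
$\frac{G{\left(498,635 \right)} - 150040}{426051 + Y{\left(388 \right)}} = \frac{\left(158 + 498\right) - 150040}{426051 + 5 \cdot 388^{2}} = \frac{656 - 150040}{426051 + 5 \cdot 150544} = - \frac{149384}{426051 + 752720} = - \frac{149384}{1178771}$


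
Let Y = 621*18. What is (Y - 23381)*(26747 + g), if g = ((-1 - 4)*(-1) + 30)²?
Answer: -341342316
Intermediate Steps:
Y = 11178
g = 1225 (g = (-5*(-1) + 30)² = (5 + 30)² = 35² = 1225)
(Y - 23381)*(26747 + g) = (11178 - 23381)*(26747 + 1225) = -12203*27972 = -341342316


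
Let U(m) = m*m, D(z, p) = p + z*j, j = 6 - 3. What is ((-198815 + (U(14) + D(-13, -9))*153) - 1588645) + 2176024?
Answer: 411208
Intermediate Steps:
j = 3
D(z, p) = p + 3*z (D(z, p) = p + z*3 = p + 3*z)
U(m) = m²
((-198815 + (U(14) + D(-13, -9))*153) - 1588645) + 2176024 = ((-198815 + (14² + (-9 + 3*(-13)))*153) - 1588645) + 2176024 = ((-198815 + (196 + (-9 - 39))*153) - 1588645) + 2176024 = ((-198815 + (196 - 48)*153) - 1588645) + 2176024 = ((-198815 + 148*153) - 1588645) + 2176024 = ((-198815 + 22644) - 1588645) + 2176024 = (-176171 - 1588645) + 2176024 = -1764816 + 2176024 = 411208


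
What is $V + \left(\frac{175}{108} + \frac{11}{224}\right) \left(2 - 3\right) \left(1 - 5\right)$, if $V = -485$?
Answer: $- \frac{723223}{1512} \approx -478.32$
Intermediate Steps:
$V + \left(\frac{175}{108} + \frac{11}{224}\right) \left(2 - 3\right) \left(1 - 5\right) = -485 + \left(\frac{175}{108} + \frac{11}{224}\right) \left(2 - 3\right) \left(1 - 5\right) = -485 + \left(175 \cdot \frac{1}{108} + 11 \cdot \frac{1}{224}\right) \left(\left(-1\right) \left(-4\right)\right) = -485 + \left(\frac{175}{108} + \frac{11}{224}\right) 4 = -485 + \frac{10097}{6048} \cdot 4 = -485 + \frac{10097}{1512} = - \frac{723223}{1512}$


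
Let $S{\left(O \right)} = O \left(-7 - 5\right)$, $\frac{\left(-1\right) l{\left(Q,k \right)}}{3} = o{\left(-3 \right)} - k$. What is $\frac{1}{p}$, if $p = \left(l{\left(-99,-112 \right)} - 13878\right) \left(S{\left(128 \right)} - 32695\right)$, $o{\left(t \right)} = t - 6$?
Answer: $\frac{1}{485635197} \approx 2.0592 \cdot 10^{-9}$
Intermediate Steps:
$o{\left(t \right)} = -6 + t$ ($o{\left(t \right)} = t - 6 = -6 + t$)
$l{\left(Q,k \right)} = 27 + 3 k$ ($l{\left(Q,k \right)} = - 3 \left(\left(-6 - 3\right) - k\right) = - 3 \left(-9 - k\right) = 27 + 3 k$)
$S{\left(O \right)} = - 12 O$ ($S{\left(O \right)} = O \left(-12\right) = - 12 O$)
$p = 485635197$ ($p = \left(\left(27 + 3 \left(-112\right)\right) - 13878\right) \left(\left(-12\right) 128 - 32695\right) = \left(\left(27 - 336\right) - 13878\right) \left(-1536 - 32695\right) = \left(-309 - 13878\right) \left(-34231\right) = \left(-14187\right) \left(-34231\right) = 485635197$)
$\frac{1}{p} = \frac{1}{485635197}$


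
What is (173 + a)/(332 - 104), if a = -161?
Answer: 1/19 ≈ 0.052632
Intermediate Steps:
(173 + a)/(332 - 104) = (173 - 161)/(332 - 104) = 12/228 = 12*(1/228) = 1/19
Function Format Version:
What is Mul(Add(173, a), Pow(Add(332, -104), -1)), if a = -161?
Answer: Rational(1, 19) ≈ 0.052632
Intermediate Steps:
Mul(Add(173, a), Pow(Add(332, -104), -1)) = Mul(Add(173, -161), Pow(Add(332, -104), -1)) = Mul(12, Pow(228, -1)) = Mul(12, Rational(1, 228)) = Rational(1, 19)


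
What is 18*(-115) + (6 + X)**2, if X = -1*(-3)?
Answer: -1989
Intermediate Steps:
X = 3
18*(-115) + (6 + X)**2 = 18*(-115) + (6 + 3)**2 = -2070 + 9**2 = -2070 + 81 = -1989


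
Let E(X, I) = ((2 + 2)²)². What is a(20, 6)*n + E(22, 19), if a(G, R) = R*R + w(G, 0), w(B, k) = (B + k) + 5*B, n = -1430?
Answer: -222824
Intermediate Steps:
E(X, I) = 256 (E(X, I) = (4²)² = 16² = 256)
w(B, k) = k + 6*B
a(G, R) = R² + 6*G (a(G, R) = R*R + (0 + 6*G) = R² + 6*G)
a(20, 6)*n + E(22, 19) = (6² + 6*20)*(-1430) + 256 = (36 + 120)*(-1430) + 256 = 156*(-1430) + 256 = -223080 + 256 = -222824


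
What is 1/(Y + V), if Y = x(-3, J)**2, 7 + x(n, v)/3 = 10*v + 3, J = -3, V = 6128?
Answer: 1/16532 ≈ 6.0489e-5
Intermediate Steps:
x(n, v) = -12 + 30*v (x(n, v) = -21 + 3*(10*v + 3) = -21 + 3*(3 + 10*v) = -21 + (9 + 30*v) = -12 + 30*v)
Y = 10404 (Y = (-12 + 30*(-3))**2 = (-12 - 90)**2 = (-102)**2 = 10404)
1/(Y + V) = 1/(10404 + 6128) = 1/16532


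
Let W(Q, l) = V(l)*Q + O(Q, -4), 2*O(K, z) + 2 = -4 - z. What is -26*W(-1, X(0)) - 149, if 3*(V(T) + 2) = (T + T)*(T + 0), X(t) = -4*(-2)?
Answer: 2803/3 ≈ 934.33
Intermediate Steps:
X(t) = 8
O(K, z) = -3 - z/2 (O(K, z) = -1 + (-4 - z)/2 = -1 + (-2 - z/2) = -3 - z/2)
V(T) = -2 + 2*T²/3 (V(T) = -2 + ((T + T)*(T + 0))/3 = -2 + ((2*T)*T)/3 = -2 + (2*T²)/3 = -2 + 2*T²/3)
W(Q, l) = -1 + Q*(-2 + 2*l²/3) (W(Q, l) = (-2 + 2*l²/3)*Q + (-3 - ½*(-4)) = Q*(-2 + 2*l²/3) + (-3 + 2) = Q*(-2 + 2*l²/3) - 1 = -1 + Q*(-2 + 2*l²/3))
-26*W(-1, X(0)) - 149 = -26*(-1 + (⅔)*(-1)*(-3 + 8²)) - 149 = -26*(-1 + (⅔)*(-1)*(-3 + 64)) - 149 = -26*(-1 + (⅔)*(-1)*61) - 149 = -26*(-1 - 122/3) - 149 = -26*(-125/3) - 149 = 3250/3 - 149 = 2803/3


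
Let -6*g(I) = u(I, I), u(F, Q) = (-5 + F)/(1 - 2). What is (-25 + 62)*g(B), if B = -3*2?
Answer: -407/6 ≈ -67.833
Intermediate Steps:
B = -6
u(F, Q) = 5 - F (u(F, Q) = (-5 + F)/(-1) = (-5 + F)*(-1) = 5 - F)
g(I) = -⅚ + I/6 (g(I) = -(5 - I)/6 = -⅚ + I/6)
(-25 + 62)*g(B) = (-25 + 62)*(-⅚ + (⅙)*(-6)) = 37*(-⅚ - 1) = 37*(-11/6) = -407/6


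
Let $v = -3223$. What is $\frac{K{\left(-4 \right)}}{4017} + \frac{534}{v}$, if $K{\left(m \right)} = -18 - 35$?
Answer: $- \frac{2315897}{12946791} \approx -0.17888$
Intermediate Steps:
$K{\left(m \right)} = -53$
$\frac{K{\left(-4 \right)}}{4017} + \frac{534}{v} = - \frac{53}{4017} + \frac{534}{-3223} = \left(-53\right) \frac{1}{4017} + 534 \left(- \frac{1}{3223}\right) = - \frac{53}{4017} - \frac{534}{3223} = - \frac{2315897}{12946791}$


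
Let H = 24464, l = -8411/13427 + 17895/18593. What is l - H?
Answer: -6107309943462/249648211 ≈ -24464.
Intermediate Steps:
l = 83890442/249648211 (l = -8411*1/13427 + 17895*(1/18593) = -8411/13427 + 17895/18593 = 83890442/249648211 ≈ 0.33603)
l - H = 83890442/249648211 - 1*24464 = 83890442/249648211 - 24464 = -6107309943462/249648211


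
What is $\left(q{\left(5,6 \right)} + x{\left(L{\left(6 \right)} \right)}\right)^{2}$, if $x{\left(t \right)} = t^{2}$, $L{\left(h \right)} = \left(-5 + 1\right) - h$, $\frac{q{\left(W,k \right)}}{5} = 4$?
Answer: $14400$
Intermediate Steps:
$q{\left(W,k \right)} = 20$ ($q{\left(W,k \right)} = 5 \cdot 4 = 20$)
$L{\left(h \right)} = -4 - h$
$\left(q{\left(5,6 \right)} + x{\left(L{\left(6 \right)} \right)}\right)^{2} = \left(20 + \left(-4 - 6\right)^{2}\right)^{2} = \left(20 + \left(-10\right)^{2}\right)^{2} = \left(20 + 100\right)^{2} = 120^{2} = 14400$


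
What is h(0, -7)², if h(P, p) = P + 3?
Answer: 9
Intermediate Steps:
h(P, p) = 3 + P
h(0, -7)² = (3 + 0)² = 3² = 9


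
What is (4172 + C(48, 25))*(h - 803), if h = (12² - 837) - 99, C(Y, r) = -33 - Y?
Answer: -6525145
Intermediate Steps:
h = -792 (h = (144 - 837) - 99 = -693 - 99 = -792)
(4172 + C(48, 25))*(h - 803) = (4172 + (-33 - 1*48))*(-792 - 803) = (4172 + (-33 - 48))*(-1595) = (4172 - 81)*(-1595) = 4091*(-1595) = -6525145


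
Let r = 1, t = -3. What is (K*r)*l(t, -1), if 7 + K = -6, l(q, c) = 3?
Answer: -39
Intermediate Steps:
K = -13 (K = -7 - 6 = -13)
(K*r)*l(t, -1) = -13*1*3 = -13*3 = -39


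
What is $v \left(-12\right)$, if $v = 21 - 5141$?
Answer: $61440$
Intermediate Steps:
$v = -5120$ ($v = 21 - 5141 = -5120$)
$v \left(-12\right) = \left(-5120\right) \left(-12\right) = 61440$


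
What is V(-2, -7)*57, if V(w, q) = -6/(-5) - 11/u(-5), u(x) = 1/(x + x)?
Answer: 31692/5 ≈ 6338.4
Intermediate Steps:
u(x) = 1/(2*x)
V(w, q) = 556/5 (V(w, q) = -6/(-5) - 11/((½)/(-5)) = -6*(-⅕) - 11/((½)*(-⅕)) = 6/5 - 11/(-⅒) = 6/5 - 11*(-10) = 6/5 + 110 = 556/5)
V(-2, -7)*57 = (556/5)*57 = 31692/5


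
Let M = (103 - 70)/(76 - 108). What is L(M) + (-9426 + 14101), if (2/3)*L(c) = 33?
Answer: 9449/2 ≈ 4724.5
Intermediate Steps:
M = -33/32 (M = 33/(-32) = 33*(-1/32) = -33/32 ≈ -1.0313)
L(c) = 99/2 (L(c) = (3/2)*33 = 99/2)
L(M) + (-9426 + 14101) = 99/2 + (-9426 + 14101) = 99/2 + 4675 = 9449/2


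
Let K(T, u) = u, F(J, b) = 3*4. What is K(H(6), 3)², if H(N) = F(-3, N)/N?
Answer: 9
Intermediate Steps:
F(J, b) = 12
H(N) = 12/N
K(H(6), 3)² = 3² = 9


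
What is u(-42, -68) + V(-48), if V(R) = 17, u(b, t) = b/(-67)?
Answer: 1181/67 ≈ 17.627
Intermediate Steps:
u(b, t) = -b/67 (u(b, t) = b*(-1/67) = -b/67)
u(-42, -68) + V(-48) = -1/67*(-42) + 17 = 42/67 + 17 = 1181/67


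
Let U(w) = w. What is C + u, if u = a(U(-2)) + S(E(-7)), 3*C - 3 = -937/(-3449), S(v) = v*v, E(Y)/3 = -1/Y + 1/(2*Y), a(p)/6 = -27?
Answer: -326233157/2028012 ≈ -160.86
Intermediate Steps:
a(p) = -162 (a(p) = 6*(-27) = -162)
E(Y) = -3/(2*Y) (E(Y) = 3*(-1/Y + 1/(2*Y)) = 3*(-1/(2*Y)) = -3/(2*Y))
S(v) = v**2
C = 11284/10347 (C = 1 + (-937/(-3449))/3 = 1 + (-937*(-1/3449))/3 = 1 + (1/3)*(937/3449) = 1 + 937/10347 = 11284/10347 ≈ 1.0906)
u = -31743/196 (u = -162 + (-3/2/(-7))**2 = -162 + (-3/2*(-1/7))**2 = -162 + (3/14)**2 = -162 + 9/196 = -31743/196 ≈ -161.95)
C + u = 11284/10347 - 31743/196 = -326233157/2028012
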